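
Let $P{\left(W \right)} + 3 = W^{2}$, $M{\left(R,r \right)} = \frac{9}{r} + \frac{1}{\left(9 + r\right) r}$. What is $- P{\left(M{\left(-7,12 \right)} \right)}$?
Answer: $\frac{38603}{15876} \approx 2.4315$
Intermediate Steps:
$M{\left(R,r \right)} = \frac{9}{r} + \frac{1}{r \left(9 + r\right)}$
$P{\left(W \right)} = -3 + W^{2}$
$- P{\left(M{\left(-7,12 \right)} \right)} = - (-3 + \left(\frac{82 + 9 \cdot 12}{12 \left(9 + 12\right)}\right)^{2}) = - (-3 + \left(\frac{82 + 108}{12 \cdot 21}\right)^{2}) = - (-3 + \left(\frac{1}{12} \cdot \frac{1}{21} \cdot 190\right)^{2}) = - (-3 + \left(\frac{95}{126}\right)^{2}) = - (-3 + \frac{9025}{15876}) = \left(-1\right) \left(- \frac{38603}{15876}\right) = \frac{38603}{15876}$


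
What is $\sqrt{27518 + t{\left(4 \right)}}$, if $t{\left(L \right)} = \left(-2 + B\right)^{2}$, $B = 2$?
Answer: $\sqrt{27518} \approx 165.89$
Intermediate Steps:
$t{\left(L \right)} = 0$ ($t{\left(L \right)} = \left(-2 + 2\right)^{2} = 0^{2} = 0$)
$\sqrt{27518 + t{\left(4 \right)}} = \sqrt{27518 + 0} = \sqrt{27518}$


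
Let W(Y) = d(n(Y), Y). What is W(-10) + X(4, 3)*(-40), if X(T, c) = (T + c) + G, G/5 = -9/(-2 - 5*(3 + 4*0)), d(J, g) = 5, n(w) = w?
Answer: -6475/17 ≈ -380.88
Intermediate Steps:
W(Y) = 5
G = 45/17 (G = 5*(-9/(-2 - 5*(3 + 4*0))) = 5*(-9/(-2 - 5*(3 + 0))) = 5*(-9/(-2 - 5*3)) = 5*(-9/(-2 - 15)) = 5*(-9/(-17)) = 5*(-9*(-1/17)) = 5*(9/17) = 45/17 ≈ 2.6471)
X(T, c) = 45/17 + T + c (X(T, c) = (T + c) + 45/17 = 45/17 + T + c)
W(-10) + X(4, 3)*(-40) = 5 + (45/17 + 4 + 3)*(-40) = 5 + (164/17)*(-40) = 5 - 6560/17 = -6475/17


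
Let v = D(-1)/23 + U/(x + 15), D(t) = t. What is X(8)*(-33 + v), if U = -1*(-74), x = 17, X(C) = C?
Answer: -11309/46 ≈ -245.85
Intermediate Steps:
U = 74
v = 835/368 (v = -1/23 + 74/(17 + 15) = -1*1/23 + 74/32 = -1/23 + 74*(1/32) = -1/23 + 37/16 = 835/368 ≈ 2.2690)
X(8)*(-33 + v) = 8*(-33 + 835/368) = 8*(-11309/368) = -11309/46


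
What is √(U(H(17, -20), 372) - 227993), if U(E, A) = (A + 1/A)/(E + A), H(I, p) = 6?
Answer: I*√13913747181502/7812 ≈ 477.49*I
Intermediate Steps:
U(E, A) = (A + 1/A)/(A + E)
√(U(H(17, -20), 372) - 227993) = √((1 + 372²)/(372*(372 + 6)) - 227993) = √((1/372)*(1 + 138384)/378 - 227993) = √((1/372)*(1/378)*138385 - 227993) = √(138385/140616 - 227993) = √(-32059325303/140616) = I*√13913747181502/7812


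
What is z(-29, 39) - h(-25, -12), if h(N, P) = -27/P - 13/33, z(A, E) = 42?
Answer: 5299/132 ≈ 40.144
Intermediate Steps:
h(N, P) = -13/33 - 27/P (h(N, P) = -27/P - 13*1/33 = -27/P - 13/33 = -13/33 - 27/P)
z(-29, 39) - h(-25, -12) = 42 - (-13/33 - 27/(-12)) = 42 - (-13/33 - 27*(-1/12)) = 42 - (-13/33 + 9/4) = 42 - 1*245/132 = 42 - 245/132 = 5299/132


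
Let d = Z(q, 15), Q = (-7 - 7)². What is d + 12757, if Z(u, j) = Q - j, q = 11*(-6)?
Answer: 12938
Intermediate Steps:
q = -66
Q = 196 (Q = (-14)² = 196)
Z(u, j) = 196 - j
d = 181 (d = 196 - 1*15 = 196 - 15 = 181)
d + 12757 = 181 + 12757 = 12938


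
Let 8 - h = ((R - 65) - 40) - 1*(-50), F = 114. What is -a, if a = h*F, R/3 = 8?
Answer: -4446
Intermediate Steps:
R = 24 (R = 3*8 = 24)
h = 39 (h = 8 - (((24 - 65) - 40) - 1*(-50)) = 8 - ((-41 - 40) + 50) = 8 - (-81 + 50) = 8 - 1*(-31) = 8 + 31 = 39)
a = 4446 (a = 39*114 = 4446)
-a = -1*4446 = -4446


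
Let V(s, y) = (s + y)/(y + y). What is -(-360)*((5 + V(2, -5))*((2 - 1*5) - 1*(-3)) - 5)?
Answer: -1800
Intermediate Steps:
V(s, y) = (s + y)/(2*y) (V(s, y) = (s + y)/((2*y)) = (s + y)*(1/(2*y)) = (s + y)/(2*y))
-(-360)*((5 + V(2, -5))*((2 - 1*5) - 1*(-3)) - 5) = -(-360)*((5 + (1/2)*(2 - 5)/(-5))*((2 - 1*5) - 1*(-3)) - 5) = -(-360)*((5 + (1/2)*(-1/5)*(-3))*((2 - 5) + 3) - 5) = -(-360)*((5 + 3/10)*(-3 + 3) - 5) = -(-360)*((53/10)*0 - 5) = -(-360)*(0 - 5) = -(-360)*(-5) = -36*50 = -1800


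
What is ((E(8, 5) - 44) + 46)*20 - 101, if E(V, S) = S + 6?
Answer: 159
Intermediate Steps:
E(V, S) = 6 + S
((E(8, 5) - 44) + 46)*20 - 101 = (((6 + 5) - 44) + 46)*20 - 101 = ((11 - 44) + 46)*20 - 101 = (-33 + 46)*20 - 101 = 13*20 - 101 = 260 - 101 = 159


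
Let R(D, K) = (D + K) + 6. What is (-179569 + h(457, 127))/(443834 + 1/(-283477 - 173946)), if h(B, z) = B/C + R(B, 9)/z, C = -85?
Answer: -886698601028902/2191599602235895 ≈ -0.40459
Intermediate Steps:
R(D, K) = 6 + D + K
h(B, z) = -B/85 + (15 + B)/z (h(B, z) = B/(-85) + (6 + B + 9)/z = B*(-1/85) + (15 + B)/z = -B/85 + (15 + B)/z)
(-179569 + h(457, 127))/(443834 + 1/(-283477 - 173946)) = (-179569 + (15 + 457 - 1/85*457*127)/127)/(443834 + 1/(-283477 - 173946)) = (-179569 + (15 + 457 - 58039/85)/127)/(443834 + 1/(-457423)) = (-179569 + (1/127)*(-17919/85))/(443834 - 1/457423) = (-179569 - 17919/10795)/(203019879781/457423) = -1938465274/10795*457423/203019879781 = -886698601028902/2191599602235895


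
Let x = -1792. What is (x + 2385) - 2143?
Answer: -1550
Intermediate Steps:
(x + 2385) - 2143 = (-1792 + 2385) - 2143 = 593 - 2143 = -1550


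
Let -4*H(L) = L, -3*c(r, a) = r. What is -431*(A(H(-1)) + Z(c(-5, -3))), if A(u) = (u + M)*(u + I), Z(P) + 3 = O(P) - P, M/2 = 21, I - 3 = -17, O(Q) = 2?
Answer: 12073603/48 ≈ 2.5153e+5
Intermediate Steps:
I = -14 (I = 3 - 17 = -14)
c(r, a) = -r/3
H(L) = -L/4
M = 42 (M = 2*21 = 42)
Z(P) = -1 - P (Z(P) = -3 + (2 - P) = -1 - P)
A(u) = (-14 + u)*(42 + u) (A(u) = (u + 42)*(u - 14) = (42 + u)*(-14 + u) = (-14 + u)*(42 + u))
-431*(A(H(-1)) + Z(c(-5, -3))) = -431*((-588 + (-¼*(-1))² + 28*(-¼*(-1))) + (-1 - (-1)*(-5)/3)) = -431*((-588 + (¼)² + 28*(¼)) + (-1 - 1*5/3)) = -431*((-588 + 1/16 + 7) + (-1 - 5/3)) = -431*(-9295/16 - 8/3) = -431*(-28013/48) = 12073603/48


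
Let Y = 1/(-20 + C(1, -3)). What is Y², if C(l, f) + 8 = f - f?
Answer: 1/784 ≈ 0.0012755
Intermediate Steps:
C(l, f) = -8 (C(l, f) = -8 + (f - f) = -8 + 0 = -8)
Y = -1/28 (Y = 1/(-20 - 8) = 1/(-28) = -1/28 ≈ -0.035714)
Y² = (-1/28)² = 1/784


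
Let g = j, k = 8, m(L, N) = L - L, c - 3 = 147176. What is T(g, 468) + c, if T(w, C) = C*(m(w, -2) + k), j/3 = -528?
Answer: 150923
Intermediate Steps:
c = 147179 (c = 3 + 147176 = 147179)
j = -1584 (j = 3*(-528) = -1584)
m(L, N) = 0
g = -1584
T(w, C) = 8*C (T(w, C) = C*(0 + 8) = C*8 = 8*C)
T(g, 468) + c = 8*468 + 147179 = 3744 + 147179 = 150923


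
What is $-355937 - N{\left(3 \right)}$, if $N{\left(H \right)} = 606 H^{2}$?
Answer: $-361391$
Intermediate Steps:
$-355937 - N{\left(3 \right)} = -355937 - 606 \cdot 3^{2} = -355937 - 606 \cdot 9 = -355937 - 5454 = -361391$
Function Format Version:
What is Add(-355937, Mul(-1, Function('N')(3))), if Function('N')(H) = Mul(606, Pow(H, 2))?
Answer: -361391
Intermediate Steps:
Add(-355937, Mul(-1, Function('N')(3))) = Add(-355937, Mul(-1, Mul(606, Pow(3, 2)))) = Add(-355937, Mul(-1, Mul(606, 9))) = Add(-355937, Mul(-1, 5454)) = Add(-355937, -5454) = -361391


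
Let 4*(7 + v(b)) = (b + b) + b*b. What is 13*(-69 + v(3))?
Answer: -3757/4 ≈ -939.25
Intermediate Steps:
v(b) = -7 + b/2 + b²/4 (v(b) = -7 + ((b + b) + b*b)/4 = -7 + (2*b + b²)/4 = -7 + (b² + 2*b)/4 = -7 + (b/2 + b²/4) = -7 + b/2 + b²/4)
13*(-69 + v(3)) = 13*(-69 + (-7 + (½)*3 + (¼)*3²)) = 13*(-69 + (-7 + 3/2 + (¼)*9)) = 13*(-69 + (-7 + 3/2 + 9/4)) = 13*(-69 - 13/4) = 13*(-289/4) = -3757/4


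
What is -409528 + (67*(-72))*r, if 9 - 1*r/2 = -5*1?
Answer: -544600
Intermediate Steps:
r = 28 (r = 18 - (-10) = 18 - 2*(-5) = 18 + 10 = 28)
-409528 + (67*(-72))*r = -409528 + (67*(-72))*28 = -409528 - 4824*28 = -409528 - 135072 = -544600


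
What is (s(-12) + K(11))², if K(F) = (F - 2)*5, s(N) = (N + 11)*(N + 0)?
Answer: 3249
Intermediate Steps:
s(N) = N*(11 + N) (s(N) = (11 + N)*N = N*(11 + N))
K(F) = -10 + 5*F (K(F) = (-2 + F)*5 = -10 + 5*F)
(s(-12) + K(11))² = (-12*(11 - 12) + (-10 + 5*11))² = (-12*(-1) + (-10 + 55))² = (12 + 45)² = 57² = 3249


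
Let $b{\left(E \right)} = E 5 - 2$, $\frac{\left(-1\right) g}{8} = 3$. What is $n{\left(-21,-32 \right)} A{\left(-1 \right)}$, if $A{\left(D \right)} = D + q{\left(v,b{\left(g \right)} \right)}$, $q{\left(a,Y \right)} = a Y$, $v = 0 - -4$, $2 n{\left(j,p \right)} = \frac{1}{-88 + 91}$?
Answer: $- \frac{163}{2} \approx -81.5$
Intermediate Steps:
$n{\left(j,p \right)} = \frac{1}{6}$ ($n{\left(j,p \right)} = \frac{1}{2 \left(-88 + 91\right)} = \frac{1}{2 \cdot 3} = \frac{1}{2} \cdot \frac{1}{3} = \frac{1}{6}$)
$v = 4$ ($v = 0 + 4 = 4$)
$g = -24$ ($g = \left(-8\right) 3 = -24$)
$b{\left(E \right)} = -2 + 5 E$ ($b{\left(E \right)} = 5 E - 2 = -2 + 5 E$)
$q{\left(a,Y \right)} = Y a$
$A{\left(D \right)} = -488 + D$ ($A{\left(D \right)} = D + \left(-2 + 5 \left(-24\right)\right) 4 = D + \left(-2 - 120\right) 4 = D - 488 = -488 + D$)
$n{\left(-21,-32 \right)} A{\left(-1 \right)} = \frac{-488 - 1}{6} = \frac{1}{6} \left(-489\right) = - \frac{163}{2}$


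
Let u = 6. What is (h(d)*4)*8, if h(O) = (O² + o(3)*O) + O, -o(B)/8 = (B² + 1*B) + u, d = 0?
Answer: 0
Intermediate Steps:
o(B) = -48 - 8*B - 8*B² (o(B) = -8*((B² + 1*B) + 6) = -8*((B² + B) + 6) = -8*((B + B²) + 6) = -8*(6 + B + B²) = -48 - 8*B - 8*B²)
h(O) = O² - 143*O (h(O) = (O² + (-48 - 8*3 - 8*3²)*O) + O = (O² + (-48 - 24 - 8*9)*O) + O = (O² + (-48 - 24 - 72)*O) + O = (O² - 144*O) + O = O² - 143*O)
(h(d)*4)*8 = ((0*(-143 + 0))*4)*8 = ((0*(-143))*4)*8 = (0*4)*8 = 0*8 = 0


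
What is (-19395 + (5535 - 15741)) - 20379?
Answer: -49980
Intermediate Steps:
(-19395 + (5535 - 15741)) - 20379 = (-19395 - 10206) - 20379 = -29601 - 20379 = -49980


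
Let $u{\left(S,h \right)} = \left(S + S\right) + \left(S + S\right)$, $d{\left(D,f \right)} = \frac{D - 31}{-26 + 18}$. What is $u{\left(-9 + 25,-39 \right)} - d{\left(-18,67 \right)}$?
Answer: $\frac{463}{8} \approx 57.875$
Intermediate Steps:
$d{\left(D,f \right)} = \frac{31}{8} - \frac{D}{8}$ ($d{\left(D,f \right)} = \frac{-31 + D}{-8} = \left(-31 + D\right) \left(- \frac{1}{8}\right) = \frac{31}{8} - \frac{D}{8}$)
$u{\left(S,h \right)} = 4 S$ ($u{\left(S,h \right)} = 2 S + 2 S = 4 S$)
$u{\left(-9 + 25,-39 \right)} - d{\left(-18,67 \right)} = 4 \left(-9 + 25\right) - \left(\frac{31}{8} - - \frac{9}{4}\right) = 4 \cdot 16 - \left(\frac{31}{8} + \frac{9}{4}\right) = 64 - \frac{49}{8} = \frac{463}{8}$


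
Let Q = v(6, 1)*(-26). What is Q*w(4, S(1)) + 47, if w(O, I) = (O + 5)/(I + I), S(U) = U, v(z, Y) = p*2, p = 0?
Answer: 47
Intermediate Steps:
v(z, Y) = 0 (v(z, Y) = 0*2 = 0)
w(O, I) = (5 + O)/(2*I) (w(O, I) = (5 + O)/((2*I)) = (5 + O)*(1/(2*I)) = (5 + O)/(2*I))
Q = 0 (Q = 0*(-26) = 0)
Q*w(4, S(1)) + 47 = 0*((½)*(5 + 4)/1) + 47 = 0*((½)*1*9) + 47 = 0*(9/2) + 47 = 0 + 47 = 47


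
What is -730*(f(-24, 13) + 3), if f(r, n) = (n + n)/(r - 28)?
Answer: -1825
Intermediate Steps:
f(r, n) = 2*n/(-28 + r) (f(r, n) = (2*n)/(-28 + r) = 2*n/(-28 + r))
-730*(f(-24, 13) + 3) = -730*(2*13/(-28 - 24) + 3) = -730*(2*13/(-52) + 3) = -730*(2*13*(-1/52) + 3) = -730*(-1/2 + 3) = -730*5/2 = -1825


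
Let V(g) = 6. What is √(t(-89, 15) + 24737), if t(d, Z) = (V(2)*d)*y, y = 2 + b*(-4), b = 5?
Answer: 7*√701 ≈ 185.33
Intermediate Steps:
y = -18 (y = 2 + 5*(-4) = 2 - 20 = -18)
t(d, Z) = -108*d (t(d, Z) = (6*d)*(-18) = -108*d)
√(t(-89, 15) + 24737) = √(-108*(-89) + 24737) = √(9612 + 24737) = √34349 = 7*√701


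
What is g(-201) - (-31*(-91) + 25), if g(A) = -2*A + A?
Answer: -2645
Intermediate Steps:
g(A) = -A
g(-201) - (-31*(-91) + 25) = -1*(-201) - (-31*(-91) + 25) = 201 - (2821 + 25) = 201 - 1*2846 = 201 - 2846 = -2645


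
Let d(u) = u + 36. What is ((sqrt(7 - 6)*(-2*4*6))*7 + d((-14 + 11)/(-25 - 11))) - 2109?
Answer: -28907/12 ≈ -2408.9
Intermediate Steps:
d(u) = 36 + u
((sqrt(7 - 6)*(-2*4*6))*7 + d((-14 + 11)/(-25 - 11))) - 2109 = ((sqrt(7 - 6)*(-2*4*6))*7 + (36 + (-14 + 11)/(-25 - 11))) - 2109 = ((sqrt(1)*(-8*6))*7 + (36 - 3/(-36))) - 2109 = ((1*(-48))*7 + (36 - 3*(-1/36))) - 2109 = (-48*7 + (36 + 1/12)) - 2109 = (-336 + 433/12) - 2109 = -3599/12 - 2109 = -28907/12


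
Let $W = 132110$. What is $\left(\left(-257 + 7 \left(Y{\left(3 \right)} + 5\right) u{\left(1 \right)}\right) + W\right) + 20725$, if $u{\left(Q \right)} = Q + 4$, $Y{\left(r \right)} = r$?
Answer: $152858$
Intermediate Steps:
$u{\left(Q \right)} = 4 + Q$
$\left(\left(-257 + 7 \left(Y{\left(3 \right)} + 5\right) u{\left(1 \right)}\right) + W\right) + 20725 = \left(\left(-257 + 7 \left(3 + 5\right) \left(4 + 1\right)\right) + 132110\right) + 20725 = \left(\left(-257 + 7 \cdot 8 \cdot 5\right) + 132110\right) + 20725 = \left(\left(-257 + 56 \cdot 5\right) + 132110\right) + 20725 = \left(\left(-257 + 280\right) + 132110\right) + 20725 = \left(23 + 132110\right) + 20725 = 132133 + 20725 = 152858$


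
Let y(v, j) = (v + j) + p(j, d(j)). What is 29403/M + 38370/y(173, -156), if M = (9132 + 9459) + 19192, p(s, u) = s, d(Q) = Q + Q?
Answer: -1445646693/5251837 ≈ -275.27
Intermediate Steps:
d(Q) = 2*Q
M = 37783 (M = 18591 + 19192 = 37783)
y(v, j) = v + 2*j (y(v, j) = (v + j) + j = (j + v) + j = v + 2*j)
29403/M + 38370/y(173, -156) = 29403/37783 + 38370/(173 + 2*(-156)) = 29403*(1/37783) + 38370/(173 - 312) = 29403/37783 + 38370/(-139) = 29403/37783 + 38370*(-1/139) = 29403/37783 - 38370/139 = -1445646693/5251837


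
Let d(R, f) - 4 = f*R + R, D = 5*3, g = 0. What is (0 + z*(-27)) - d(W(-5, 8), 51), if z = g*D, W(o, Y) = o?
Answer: 256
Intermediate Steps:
D = 15
d(R, f) = 4 + R + R*f (d(R, f) = 4 + (f*R + R) = 4 + (R*f + R) = 4 + (R + R*f) = 4 + R + R*f)
z = 0 (z = 0*15 = 0)
(0 + z*(-27)) - d(W(-5, 8), 51) = (0 + 0*(-27)) - (4 - 5 - 5*51) = (0 + 0) - (4 - 5 - 255) = 0 - 1*(-256) = 0 + 256 = 256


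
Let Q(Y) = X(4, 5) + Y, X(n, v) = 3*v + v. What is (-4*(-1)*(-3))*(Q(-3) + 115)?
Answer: -1584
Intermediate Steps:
X(n, v) = 4*v
Q(Y) = 20 + Y (Q(Y) = 4*5 + Y = 20 + Y)
(-4*(-1)*(-3))*(Q(-3) + 115) = (-4*(-1)*(-3))*((20 - 3) + 115) = (4*(-3))*(17 + 115) = -12*132 = -1584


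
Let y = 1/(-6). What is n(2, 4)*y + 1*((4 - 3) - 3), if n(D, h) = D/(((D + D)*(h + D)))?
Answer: -145/72 ≈ -2.0139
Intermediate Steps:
y = -⅙ ≈ -0.16667
n(D, h) = 1/(2*(D + h)) (n(D, h) = D/(((2*D)*(D + h))) = D/((2*D*(D + h))) = D*(1/(2*D*(D + h))) = 1/(2*(D + h)))
n(2, 4)*y + 1*((4 - 3) - 3) = (1/(2*(2 + 4)))*(-⅙) + 1*((4 - 3) - 3) = ((½)/6)*(-⅙) + 1*(1 - 3) = ((½)*(⅙))*(-⅙) + 1*(-2) = (1/12)*(-⅙) - 2 = -1/72 - 2 = -145/72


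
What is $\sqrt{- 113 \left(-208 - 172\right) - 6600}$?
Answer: $2 \sqrt{9085} \approx 190.63$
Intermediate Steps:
$\sqrt{- 113 \left(-208 - 172\right) - 6600} = \sqrt{\left(-113\right) \left(-380\right) - 6600} = \sqrt{42940 - 6600} = \sqrt{36340} = 2 \sqrt{9085}$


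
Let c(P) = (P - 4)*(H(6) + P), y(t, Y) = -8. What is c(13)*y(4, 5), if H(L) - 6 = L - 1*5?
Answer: -1440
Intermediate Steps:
H(L) = 1 + L (H(L) = 6 + (L - 1*5) = 6 + (L - 5) = 6 + (-5 + L) = 1 + L)
c(P) = (-4 + P)*(7 + P) (c(P) = (P - 4)*((1 + 6) + P) = (-4 + P)*(7 + P))
c(13)*y(4, 5) = (-28 + 13**2 + 3*13)*(-8) = (-28 + 169 + 39)*(-8) = 180*(-8) = -1440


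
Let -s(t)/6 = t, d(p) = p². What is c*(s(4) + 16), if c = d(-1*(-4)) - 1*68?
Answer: 416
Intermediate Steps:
s(t) = -6*t
c = -52 (c = (-1*(-4))² - 1*68 = 4² - 68 = 16 - 68 = -52)
c*(s(4) + 16) = -52*(-6*4 + 16) = -52*(-24 + 16) = -52*(-8) = 416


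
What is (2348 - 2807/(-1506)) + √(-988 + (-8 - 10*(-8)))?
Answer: 3538895/1506 + 2*I*√229 ≈ 2349.9 + 30.266*I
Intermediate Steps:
(2348 - 2807/(-1506)) + √(-988 + (-8 - 10*(-8))) = (2348 - 2807*(-1/1506)) + √(-988 + (-8 + 80)) = (2348 + 2807/1506) + √(-988 + 72) = 3538895/1506 + √(-916) = 3538895/1506 + 2*I*√229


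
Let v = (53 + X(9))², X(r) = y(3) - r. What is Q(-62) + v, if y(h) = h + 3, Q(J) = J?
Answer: 2438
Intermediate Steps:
y(h) = 3 + h
X(r) = 6 - r (X(r) = (3 + 3) - r = 6 - r)
v = 2500 (v = (53 + (6 - 1*9))² = (53 + (6 - 9))² = (53 - 3)² = 50² = 2500)
Q(-62) + v = -62 + 2500 = 2438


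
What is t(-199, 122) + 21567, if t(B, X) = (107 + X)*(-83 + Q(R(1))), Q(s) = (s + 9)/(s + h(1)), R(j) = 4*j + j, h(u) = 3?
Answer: 11843/4 ≈ 2960.8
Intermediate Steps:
R(j) = 5*j
Q(s) = (9 + s)/(3 + s) (Q(s) = (s + 9)/(s + 3) = (9 + s)/(3 + s))
t(B, X) = -34775/4 - 325*X/4 (t(B, X) = (107 + X)*(-83 + (9 + 5*1)/(3 + 5*1)) = (107 + X)*(-83 + (9 + 5)/(3 + 5)) = (107 + X)*(-83 + 14/8) = (107 + X)*(-83 + (⅛)*14) = (107 + X)*(-83 + 7/4) = (107 + X)*(-325/4) = -34775/4 - 325*X/4)
t(-199, 122) + 21567 = (-34775/4 - 325/4*122) + 21567 = (-34775/4 - 19825/2) + 21567 = -74425/4 + 21567 = 11843/4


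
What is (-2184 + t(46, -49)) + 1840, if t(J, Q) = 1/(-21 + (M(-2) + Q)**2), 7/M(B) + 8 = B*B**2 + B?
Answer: -269529524/783517 ≈ -344.00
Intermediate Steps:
M(B) = 7/(-8 + B + B**3) (M(B) = 7/(-8 + (B*B**2 + B)) = 7/(-8 + (B**3 + B)) = 7/(-8 + (B + B**3)) = 7/(-8 + B + B**3))
t(J, Q) = 1/(-21 + (-7/18 + Q)**2) (t(J, Q) = 1/(-21 + (7/(-8 - 2 + (-2)**3) + Q)**2) = 1/(-21 + (7/(-8 - 2 - 8) + Q)**2) = 1/(-21 + (7/(-18) + Q)**2) = 1/(-21 + (7*(-1/18) + Q)**2) = 1/(-21 + (-7/18 + Q)**2))
(-2184 + t(46, -49)) + 1840 = (-2184 + 324/(-6804 + (-7 + 18*(-49))**2)) + 1840 = (-2184 + 324/(-6804 + (-7 - 882)**2)) + 1840 = (-2184 + 324/(-6804 + (-889)**2)) + 1840 = (-2184 + 324/(-6804 + 790321)) + 1840 = (-2184 + 324/783517) + 1840 = -1711200804/783517 + 1840 = -269529524/783517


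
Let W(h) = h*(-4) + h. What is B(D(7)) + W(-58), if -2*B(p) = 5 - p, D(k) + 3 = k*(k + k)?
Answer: 219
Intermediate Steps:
W(h) = -3*h (W(h) = -4*h + h = -3*h)
D(k) = -3 + 2*k² (D(k) = -3 + k*(k + k) = -3 + k*(2*k) = -3 + 2*k²)
B(p) = -5/2 + p/2 (B(p) = -(5 - p)/2 = -5/2 + p/2)
B(D(7)) + W(-58) = (-5/2 + (-3 + 2*7²)/2) - 3*(-58) = (-5/2 + (-3 + 2*49)/2) + 174 = (-5/2 + (-3 + 98)/2) + 174 = (-5/2 + (½)*95) + 174 = (-5/2 + 95/2) + 174 = 45 + 174 = 219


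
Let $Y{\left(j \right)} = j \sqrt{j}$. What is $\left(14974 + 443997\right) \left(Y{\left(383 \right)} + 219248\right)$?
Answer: $100628473808 + 175785893 \sqrt{383} \approx 1.0407 \cdot 10^{11}$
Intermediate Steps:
$Y{\left(j \right)} = j^{\frac{3}{2}}$
$\left(14974 + 443997\right) \left(Y{\left(383 \right)} + 219248\right) = \left(14974 + 443997\right) \left(383^{\frac{3}{2}} + 219248\right) = 458971 \left(383 \sqrt{383} + 219248\right) = 458971 \left(219248 + 383 \sqrt{383}\right) = 100628473808 + 175785893 \sqrt{383}$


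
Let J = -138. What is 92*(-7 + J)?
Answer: -13340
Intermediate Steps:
92*(-7 + J) = 92*(-7 - 138) = 92*(-145) = -13340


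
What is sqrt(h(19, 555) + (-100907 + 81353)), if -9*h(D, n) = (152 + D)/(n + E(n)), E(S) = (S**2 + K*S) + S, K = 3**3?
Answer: I*sqrt(513555377693970)/162060 ≈ 139.84*I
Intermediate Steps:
K = 27
E(S) = S**2 + 28*S (E(S) = (S**2 + 27*S) + S = S**2 + 28*S)
h(D, n) = -(152 + D)/(9*(n + n*(28 + n)))
sqrt(h(19, 555) + (-100907 + 81353)) = sqrt((1/9)*(-152 - 1*19)/(555*(29 + 555)) + (-100907 + 81353)) = sqrt((1/9)*(1/555)*(-152 - 19)/584 - 19554) = sqrt((1/9)*(1/555)*(1/584)*(-171) - 19554) = sqrt(-19/324120 - 19554) = sqrt(-6337842499/324120) = I*sqrt(513555377693970)/162060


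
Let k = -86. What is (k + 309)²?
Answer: 49729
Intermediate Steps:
(k + 309)² = (-86 + 309)² = 223² = 49729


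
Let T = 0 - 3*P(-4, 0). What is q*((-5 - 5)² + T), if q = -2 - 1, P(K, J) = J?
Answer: -300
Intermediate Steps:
q = -3
T = 0 (T = 0 - 3*0 = 0 + 0 = 0)
q*((-5 - 5)² + T) = -3*((-5 - 5)² + 0) = -3*((-10)² + 0) = -3*(100 + 0) = -3*100 = -300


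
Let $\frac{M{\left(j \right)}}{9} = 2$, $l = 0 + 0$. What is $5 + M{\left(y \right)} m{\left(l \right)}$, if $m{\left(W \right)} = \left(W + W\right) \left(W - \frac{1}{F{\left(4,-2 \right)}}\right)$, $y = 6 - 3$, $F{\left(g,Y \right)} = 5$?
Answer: $5$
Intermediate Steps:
$y = 3$
$l = 0$
$m{\left(W \right)} = 2 W \left(- \frac{1}{5} + W\right)$ ($m{\left(W \right)} = \left(W + W\right) \left(W - \frac{1}{5}\right) = 2 W \left(W - \frac{1}{5}\right) = 2 W \left(- \frac{1}{5} + W\right)$)
$M{\left(j \right)} = 18$ ($M{\left(j \right)} = 9 \cdot 2 = 18$)
$5 + M{\left(y \right)} m{\left(l \right)} = 5 + 18 \cdot \frac{2}{5} \cdot 0 \left(-1 + 5 \cdot 0\right) = 5 + 18 \cdot \frac{2}{5} \cdot 0 \left(-1 + 0\right) = 5 + 18 \cdot \frac{2}{5} \cdot 0 \left(-1\right) = 5 + 18 \cdot 0 = 5 + 0 = 5$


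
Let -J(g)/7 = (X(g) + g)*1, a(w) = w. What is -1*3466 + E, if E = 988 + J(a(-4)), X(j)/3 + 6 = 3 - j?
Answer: -2471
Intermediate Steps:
X(j) = -9 - 3*j (X(j) = -18 + 3*(3 - j) = -18 + (9 - 3*j) = -9 - 3*j)
J(g) = 63 + 14*g (J(g) = -7*((-9 - 3*g) + g) = -7*(-9 - 2*g) = 63 + 14*g)
E = 995 (E = 988 + (63 + 14*(-4)) = 988 + (63 - 56) = 988 + 7 = 995)
-1*3466 + E = -1*3466 + 995 = -3466 + 995 = -2471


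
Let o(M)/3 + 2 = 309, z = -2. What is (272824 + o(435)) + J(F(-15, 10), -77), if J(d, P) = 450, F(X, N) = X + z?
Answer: 274195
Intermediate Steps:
F(X, N) = -2 + X (F(X, N) = X - 2 = -2 + X)
o(M) = 921 (o(M) = -6 + 3*309 = -6 + 927 = 921)
(272824 + o(435)) + J(F(-15, 10), -77) = (272824 + 921) + 450 = 273745 + 450 = 274195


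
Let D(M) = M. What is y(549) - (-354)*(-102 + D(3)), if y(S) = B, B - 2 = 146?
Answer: -34898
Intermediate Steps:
B = 148 (B = 2 + 146 = 148)
y(S) = 148
y(549) - (-354)*(-102 + D(3)) = 148 - (-354)*(-102 + 3) = 148 - (-354)*(-99) = 148 - 1*35046 = 148 - 35046 = -34898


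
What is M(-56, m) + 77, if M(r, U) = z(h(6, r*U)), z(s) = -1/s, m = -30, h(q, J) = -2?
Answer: 155/2 ≈ 77.500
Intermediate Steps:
M(r, U) = ½ (M(r, U) = -1/(-2) = -1*(-½) = ½)
M(-56, m) + 77 = ½ + 77 = 155/2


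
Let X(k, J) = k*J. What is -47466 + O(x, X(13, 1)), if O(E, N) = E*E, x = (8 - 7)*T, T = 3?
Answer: -47457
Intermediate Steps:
X(k, J) = J*k
x = 3 (x = (8 - 7)*3 = 1*3 = 3)
O(E, N) = E²
-47466 + O(x, X(13, 1)) = -47466 + 3² = -47466 + 9 = -47457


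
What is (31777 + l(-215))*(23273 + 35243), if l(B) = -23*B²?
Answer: -60353285368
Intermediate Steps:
(31777 + l(-215))*(23273 + 35243) = (31777 - 23*(-215)²)*(23273 + 35243) = (31777 - 23*46225)*58516 = (31777 - 1063175)*58516 = -1031398*58516 = -60353285368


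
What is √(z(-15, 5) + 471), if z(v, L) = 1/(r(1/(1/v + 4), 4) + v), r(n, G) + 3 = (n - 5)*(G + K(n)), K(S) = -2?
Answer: √1239050666/1622 ≈ 21.702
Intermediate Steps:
r(n, G) = -3 + (-5 + n)*(-2 + G) (r(n, G) = -3 + (n - 5)*(G - 2) = -3 + (-5 + n)*(-2 + G))
z(v, L) = 1/(-13 + v + 2/(4 + 1/v)) (z(v, L) = 1/((7 - 5*4 - 2/(1/v + 4) + 4/(1/v + 4)) + v) = 1/((7 - 20 - 2/(4 + 1/v) + 4/(4 + 1/v)) + v) = 1/((-13 + 2/(4 + 1/v)) + v) = 1/(-13 + v + 2/(4 + 1/v)))
√(z(-15, 5) + 471) = √((1 + 4*(-15))/(-13 - 49*(-15) + 4*(-15)²) + 471) = √((1 - 60)/(-13 + 735 + 4*225) + 471) = √(-59/(-13 + 735 + 900) + 471) = √(-59/1622 + 471) = √(763903/1622) = √1239050666/1622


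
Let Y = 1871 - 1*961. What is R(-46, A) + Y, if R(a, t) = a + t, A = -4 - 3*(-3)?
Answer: 869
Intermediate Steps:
Y = 910 (Y = 1871 - 961 = 910)
A = 5 (A = -4 + 9 = 5)
R(-46, A) + Y = (-46 + 5) + 910 = -41 + 910 = 869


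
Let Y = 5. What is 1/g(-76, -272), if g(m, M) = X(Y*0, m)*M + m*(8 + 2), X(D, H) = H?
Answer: 1/19912 ≈ 5.0221e-5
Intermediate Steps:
g(m, M) = 10*m + M*m (g(m, M) = m*M + m*(8 + 2) = M*m + m*10 = M*m + 10*m = 10*m + M*m)
1/g(-76, -272) = 1/(-76*(10 - 272)) = 1/(-76*(-262)) = 1/19912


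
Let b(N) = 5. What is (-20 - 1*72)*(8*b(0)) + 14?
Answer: -3666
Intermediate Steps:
(-20 - 1*72)*(8*b(0)) + 14 = (-20 - 1*72)*(8*5) + 14 = (-20 - 72)*40 + 14 = -92*40 + 14 = -3680 + 14 = -3666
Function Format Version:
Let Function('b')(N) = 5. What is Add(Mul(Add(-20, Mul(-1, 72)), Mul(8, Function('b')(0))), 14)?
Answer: -3666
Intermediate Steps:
Add(Mul(Add(-20, Mul(-1, 72)), Mul(8, Function('b')(0))), 14) = Add(Mul(Add(-20, Mul(-1, 72)), Mul(8, 5)), 14) = Add(Mul(Add(-20, -72), 40), 14) = Add(Mul(-92, 40), 14) = Add(-3680, 14) = -3666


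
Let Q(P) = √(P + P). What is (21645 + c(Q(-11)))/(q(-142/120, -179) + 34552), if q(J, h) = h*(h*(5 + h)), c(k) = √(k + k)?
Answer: -21645/5540582 - 2^(¾)*11^(¼)*√I/5540582 ≈ -0.003907 - 3.9089e-7*I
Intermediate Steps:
Q(P) = √2*√P (Q(P) = √(2*P) = √2*√P)
c(k) = √2*√k (c(k) = √(2*k) = √2*√k)
q(J, h) = h²*(5 + h)
(21645 + c(Q(-11)))/(q(-142/120, -179) + 34552) = (21645 + √2*√(√2*√(-11)))/((-179)²*(5 - 179) + 34552) = (21645 + √2*√(√2*(I*√11)))/(32041*(-174) + 34552) = (21645 + √2*√(I*√22))/(-5575134 + 34552) = (21645 + √2*(22^(¼)*√I))/(-5540582) = (21645 + 2^(¾)*11^(¼)*√I)*(-1/5540582) = -21645/5540582 - 2^(¾)*11^(¼)*√I/5540582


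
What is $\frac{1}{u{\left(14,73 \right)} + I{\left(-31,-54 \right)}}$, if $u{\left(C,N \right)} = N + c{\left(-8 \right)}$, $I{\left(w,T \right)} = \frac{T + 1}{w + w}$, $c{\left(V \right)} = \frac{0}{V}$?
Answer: $\frac{62}{4579} \approx 0.01354$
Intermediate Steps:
$c{\left(V \right)} = 0$
$I{\left(w,T \right)} = \frac{1 + T}{2 w}$
$u{\left(C,N \right)} = N$ ($u{\left(C,N \right)} = N + 0 = N$)
$\frac{1}{u{\left(14,73 \right)} + I{\left(-31,-54 \right)}} = \frac{1}{73 + \frac{1 - 54}{2 \left(-31\right)}} = \frac{1}{73 + \frac{1}{2} \left(- \frac{1}{31}\right) \left(-53\right)} = \frac{1}{73 + \frac{53}{62}} = \frac{1}{\frac{4579}{62}} = \frac{62}{4579}$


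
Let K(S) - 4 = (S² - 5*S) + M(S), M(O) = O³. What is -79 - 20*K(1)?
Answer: -99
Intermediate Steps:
K(S) = 4 + S² + S³ - 5*S (K(S) = 4 + ((S² - 5*S) + S³) = 4 + (S² + S³ - 5*S) = 4 + S² + S³ - 5*S)
-79 - 20*K(1) = -79 - 20*(4 + 1² + 1³ - 5*1) = -79 - 20*(4 + 1 + 1 - 5) = -79 - 20*1 = -79 - 20 = -99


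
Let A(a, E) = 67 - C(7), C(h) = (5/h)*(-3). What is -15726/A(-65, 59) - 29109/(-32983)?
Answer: -1808372925/7981886 ≈ -226.56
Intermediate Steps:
C(h) = -15/h
A(a, E) = 484/7 (A(a, E) = 67 - (-15)/7 = 67 - 1*(-15/7) = 67 + 15/7 = 484/7)
-15726/A(-65, 59) - 29109/(-32983) = -15726/484/7 - 29109/(-32983) = -15726*7/484 - 29109*(-1/32983) = -55041/242 + 29109/32983 = -1808372925/7981886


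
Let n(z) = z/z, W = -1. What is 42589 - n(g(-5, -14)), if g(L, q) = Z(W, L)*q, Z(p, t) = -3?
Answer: 42588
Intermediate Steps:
g(L, q) = -3*q
n(z) = 1
42589 - n(g(-5, -14)) = 42589 - 1*1 = 42589 - 1 = 42588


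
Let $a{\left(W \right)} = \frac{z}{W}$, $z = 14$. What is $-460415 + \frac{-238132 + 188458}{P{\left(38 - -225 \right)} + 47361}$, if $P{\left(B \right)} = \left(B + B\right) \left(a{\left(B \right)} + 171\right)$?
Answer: $- \frac{63231143699}{137335} \approx -4.6042 \cdot 10^{5}$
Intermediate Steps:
$a{\left(W \right)} = \frac{14}{W}$
$P{\left(B \right)} = 2 B \left(171 + \frac{14}{B}\right)$ ($P{\left(B \right)} = \left(B + B\right) \left(\frac{14}{B} + 171\right) = 2 B \left(171 + \frac{14}{B}\right)$)
$-460415 + \frac{-238132 + 188458}{P{\left(38 - -225 \right)} + 47361} = -460415 + \frac{-238132 + 188458}{\left(28 + 342 \left(38 - -225\right)\right) + 47361} = -460415 - \frac{49674}{\left(28 + 342 \left(38 + 225\right)\right) + 47361} = -460415 - \frac{49674}{\left(28 + 342 \cdot 263\right) + 47361} = -460415 - \frac{49674}{\left(28 + 89946\right) + 47361} = -460415 - \frac{49674}{89974 + 47361} = -460415 - \frac{49674}{137335} = - \frac{63231143699}{137335}$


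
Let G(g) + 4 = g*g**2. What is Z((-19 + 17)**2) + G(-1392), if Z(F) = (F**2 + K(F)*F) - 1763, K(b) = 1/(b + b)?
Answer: -5394460077/2 ≈ -2.6972e+9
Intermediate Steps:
G(g) = -4 + g**3 (G(g) = -4 + g*g**2 = -4 + g**3)
K(b) = 1/(2*b)
Z(F) = -3525/2 + F**2 (Z(F) = (F**2 + (1/(2*F))*F) - 1763 = (F**2 + 1/2) - 1763 = (1/2 + F**2) - 1763 = -3525/2 + F**2)
Z((-19 + 17)**2) + G(-1392) = (-3525/2 + ((-19 + 17)**2)**2) + (-4 + (-1392)**3) = (-3525/2 + ((-2)**2)**2) + (-4 - 2697228288) = (-3525/2 + 4**2) - 2697228292 = (-3525/2 + 16) - 2697228292 = -3493/2 - 2697228292 = -5394460077/2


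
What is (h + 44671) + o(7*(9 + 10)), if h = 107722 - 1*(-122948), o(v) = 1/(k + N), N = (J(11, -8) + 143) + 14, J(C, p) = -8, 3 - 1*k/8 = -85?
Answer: 234865874/853 ≈ 2.7534e+5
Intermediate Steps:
k = 704 (k = 24 - 8*(-85) = 24 + 680 = 704)
N = 149 (N = (-8 + 143) + 14 = 135 + 14 = 149)
o(v) = 1/853 (o(v) = 1/(704 + 149) = 1/853)
h = 230670 (h = 107722 + 122948 = 230670)
(h + 44671) + o(7*(9 + 10)) = (230670 + 44671) + 1/853 = 275341 + 1/853 = 234865874/853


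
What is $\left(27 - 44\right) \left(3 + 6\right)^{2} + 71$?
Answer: $-1306$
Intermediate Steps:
$\left(27 - 44\right) \left(3 + 6\right)^{2} + 71 = \left(27 - 44\right) 9^{2} + 71 = \left(-17\right) 81 + 71 = -1377 + 71 = -1306$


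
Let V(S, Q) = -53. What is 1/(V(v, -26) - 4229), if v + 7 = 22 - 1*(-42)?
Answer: -1/4282 ≈ -0.00023354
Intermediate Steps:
v = 57 (v = -7 + (22 - 1*(-42)) = -7 + (22 + 42) = -7 + 64 = 57)
1/(V(v, -26) - 4229) = 1/(-53 - 4229) = 1/(-4282) = -1/4282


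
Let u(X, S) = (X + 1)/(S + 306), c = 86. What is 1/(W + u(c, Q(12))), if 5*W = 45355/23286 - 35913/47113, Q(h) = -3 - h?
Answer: 532080559230/285228010819 ≈ 1.8655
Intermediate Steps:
W = 1300539997/5485366590 (W = (45355/23286 - 35913/47113)/5 = (1/5)*(1300539997/1097073318) = 1300539997/5485366590 ≈ 0.23709)
u(X, S) = (1 + X)/(306 + S)
1/(W + u(c, Q(12))) = 1/(1300539997/5485366590 + (1 + 86)/(306 + (-3 - 1*12))) = 1/(1300539997/5485366590 + 87/(306 + (-3 - 12))) = 1/(1300539997/5485366590 + 87/(306 - 15)) = 1/(1300539997/5485366590 + 87/291) = 1/(1300539997/5485366590 + (1/291)*87) = 1/(1300539997/5485366590 + 29/97) = 1/(285228010819/532080559230) = 532080559230/285228010819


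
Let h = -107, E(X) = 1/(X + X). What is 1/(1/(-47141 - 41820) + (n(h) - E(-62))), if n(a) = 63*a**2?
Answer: 11031164/7956635276905 ≈ 1.3864e-6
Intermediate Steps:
E(X) = 1/(2*X)
1/(1/(-47141 - 41820) + (n(h) - E(-62))) = 1/(1/(-47141 - 41820) + (63*(-107)**2 - 1/(2*(-62)))) = 1/(1/(-88961) + (63*11449 - (-1)/(2*62))) = 1/(-1/88961 + (721287 - 1*(-1/124))) = 1/(-1/88961 + (721287 + 1/124)) = 1/(-1/88961 + 89439589/124) = 1/(7956635276905/11031164) = 11031164/7956635276905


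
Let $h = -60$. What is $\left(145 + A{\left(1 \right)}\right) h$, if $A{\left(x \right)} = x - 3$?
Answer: $-8580$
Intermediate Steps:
$A{\left(x \right)} = -3 + x$ ($A{\left(x \right)} = x - 3 = -3 + x$)
$\left(145 + A{\left(1 \right)}\right) h = \left(145 + \left(-3 + 1\right)\right) \left(-60\right) = \left(145 - 2\right) \left(-60\right) = 143 \left(-60\right) = -8580$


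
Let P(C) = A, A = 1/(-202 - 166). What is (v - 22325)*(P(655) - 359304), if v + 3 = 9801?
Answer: 1656368457071/368 ≈ 4.5010e+9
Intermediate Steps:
v = 9798 (v = -3 + 9801 = 9798)
A = -1/368 (A = 1/(-368) = -1/368 ≈ -0.0027174)
P(C) = -1/368
(v - 22325)*(P(655) - 359304) = (9798 - 22325)*(-1/368 - 359304) = -12527*(-132223873/368) = 1656368457071/368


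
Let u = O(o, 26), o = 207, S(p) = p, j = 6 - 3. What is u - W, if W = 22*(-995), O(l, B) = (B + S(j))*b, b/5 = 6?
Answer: 22760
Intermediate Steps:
b = 30 (b = 5*6 = 30)
j = 3
O(l, B) = 90 + 30*B (O(l, B) = (B + 3)*30 = (3 + B)*30 = 90 + 30*B)
u = 870 (u = 90 + 30*26 = 90 + 780 = 870)
W = -21890
u - W = 870 - 1*(-21890) = 870 + 21890 = 22760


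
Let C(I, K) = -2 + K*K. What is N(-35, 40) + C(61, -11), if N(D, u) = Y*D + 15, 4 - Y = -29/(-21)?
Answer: 127/3 ≈ 42.333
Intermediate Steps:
Y = 55/21 (Y = 4 - (-29)/(-21) = 4 - (-29)*(-1)/21 = 4 - 1*29/21 = 4 - 29/21 = 55/21 ≈ 2.6190)
C(I, K) = -2 + K²
N(D, u) = 15 + 55*D/21 (N(D, u) = 55*D/21 + 15 = 15 + 55*D/21)
N(-35, 40) + C(61, -11) = (15 + (55/21)*(-35)) + (-2 + (-11)²) = (15 - 275/3) + (-2 + 121) = -230/3 + 119 = 127/3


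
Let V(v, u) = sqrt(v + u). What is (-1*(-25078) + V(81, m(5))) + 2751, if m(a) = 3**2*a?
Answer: 27829 + 3*sqrt(14) ≈ 27840.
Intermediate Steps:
m(a) = 9*a
V(v, u) = sqrt(u + v)
(-1*(-25078) + V(81, m(5))) + 2751 = (-1*(-25078) + sqrt(9*5 + 81)) + 2751 = (25078 + sqrt(45 + 81)) + 2751 = (25078 + sqrt(126)) + 2751 = (25078 + 3*sqrt(14)) + 2751 = 27829 + 3*sqrt(14)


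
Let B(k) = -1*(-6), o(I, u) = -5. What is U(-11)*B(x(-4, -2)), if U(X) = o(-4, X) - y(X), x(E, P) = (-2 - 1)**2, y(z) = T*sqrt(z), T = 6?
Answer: -30 - 36*I*sqrt(11) ≈ -30.0 - 119.4*I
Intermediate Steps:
y(z) = 6*sqrt(z)
x(E, P) = 9 (x(E, P) = (-3)**2 = 9)
B(k) = 6
U(X) = -5 - 6*sqrt(X)
U(-11)*B(x(-4, -2)) = (-5 - 6*I*sqrt(11))*6 = -30 - 36*I*sqrt(11)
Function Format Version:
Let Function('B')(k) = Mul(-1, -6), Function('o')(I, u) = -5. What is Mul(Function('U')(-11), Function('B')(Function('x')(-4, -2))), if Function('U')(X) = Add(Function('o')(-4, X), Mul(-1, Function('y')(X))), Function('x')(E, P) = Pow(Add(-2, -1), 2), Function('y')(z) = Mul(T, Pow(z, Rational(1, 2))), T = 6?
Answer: Add(-30, Mul(-36, I, Pow(11, Rational(1, 2)))) ≈ Add(-30.000, Mul(-119.40, I))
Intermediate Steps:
Function('y')(z) = Mul(6, Pow(z, Rational(1, 2)))
Function('x')(E, P) = 9 (Function('x')(E, P) = Pow(-3, 2) = 9)
Function('B')(k) = 6
Function('U')(X) = Add(-5, Mul(-6, Pow(X, Rational(1, 2)))) (Function('U')(X) = Add(-5, Mul(-1, Mul(6, Pow(X, Rational(1, 2))))) = Add(-5, Mul(-6, Pow(X, Rational(1, 2)))))
Mul(Function('U')(-11), Function('B')(Function('x')(-4, -2))) = Mul(Add(-5, Mul(-6, Pow(-11, Rational(1, 2)))), 6) = Mul(Add(-5, Mul(-6, Mul(I, Pow(11, Rational(1, 2))))), 6) = Mul(Add(-5, Mul(-6, I, Pow(11, Rational(1, 2)))), 6) = Add(-30, Mul(-36, I, Pow(11, Rational(1, 2))))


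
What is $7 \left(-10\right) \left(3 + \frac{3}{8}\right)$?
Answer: $- \frac{945}{4} \approx -236.25$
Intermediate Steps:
$7 \left(-10\right) \left(3 + \frac{3}{8}\right) = - 70 \left(3 + 3 \cdot \frac{1}{8}\right) = - 70 \left(3 + \frac{3}{8}\right) = \left(-70\right) \frac{27}{8} = - \frac{945}{4}$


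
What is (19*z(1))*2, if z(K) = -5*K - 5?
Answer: -380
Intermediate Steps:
z(K) = -5 - 5*K
(19*z(1))*2 = (19*(-5 - 5*1))*2 = (19*(-5 - 5))*2 = (19*(-10))*2 = -190*2 = -380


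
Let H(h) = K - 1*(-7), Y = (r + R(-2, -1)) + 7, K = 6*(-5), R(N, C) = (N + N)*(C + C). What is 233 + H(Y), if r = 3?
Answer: 210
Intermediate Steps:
R(N, C) = 4*C*N (R(N, C) = (2*N)*(2*C) = 4*C*N)
K = -30
Y = 18 (Y = (3 + 4*(-1)*(-2)) + 7 = (3 + 8) + 7 = 11 + 7 = 18)
H(h) = -23 (H(h) = -30 - 1*(-7) = -30 + 7 = -23)
233 + H(Y) = 233 - 23 = 210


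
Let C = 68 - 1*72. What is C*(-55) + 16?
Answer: 236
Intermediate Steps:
C = -4 (C = 68 - 72 = -4)
C*(-55) + 16 = -4*(-55) + 16 = 220 + 16 = 236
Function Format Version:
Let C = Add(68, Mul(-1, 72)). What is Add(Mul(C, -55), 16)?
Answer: 236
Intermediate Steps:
C = -4 (C = Add(68, -72) = -4)
Add(Mul(C, -55), 16) = Add(Mul(-4, -55), 16) = Add(220, 16) = 236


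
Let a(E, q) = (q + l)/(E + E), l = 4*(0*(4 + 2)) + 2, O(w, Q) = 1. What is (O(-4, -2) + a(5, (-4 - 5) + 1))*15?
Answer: 6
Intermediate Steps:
l = 2 (l = 4*(0*6) + 2 = 4*0 + 2 = 0 + 2 = 2)
a(E, q) = (2 + q)/(2*E) (a(E, q) = (q + 2)/(E + E) = (2 + q)/((2*E)) = (2 + q)*(1/(2*E)) = (2 + q)/(2*E))
(O(-4, -2) + a(5, (-4 - 5) + 1))*15 = (1 + (½)*(2 + ((-4 - 5) + 1))/5)*15 = (1 + (½)*(⅕)*(2 + (-9 + 1)))*15 = (1 + (½)*(⅕)*(2 - 8))*15 = (1 + (½)*(⅕)*(-6))*15 = (1 - ⅗)*15 = (⅖)*15 = 6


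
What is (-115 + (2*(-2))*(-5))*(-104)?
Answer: 9880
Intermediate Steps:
(-115 + (2*(-2))*(-5))*(-104) = (-115 - 4*(-5))*(-104) = (-115 + 20)*(-104) = -95*(-104) = 9880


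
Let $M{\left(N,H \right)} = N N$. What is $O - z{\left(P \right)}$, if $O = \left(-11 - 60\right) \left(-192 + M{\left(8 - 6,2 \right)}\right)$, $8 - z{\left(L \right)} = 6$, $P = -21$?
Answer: $13346$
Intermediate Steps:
$M{\left(N,H \right)} = N^{2}$
$z{\left(L \right)} = 2$ ($z{\left(L \right)} = 8 - 6 = 2$)
$O = 13348$ ($O = \left(-11 - 60\right) \left(-192 + \left(8 - 6\right)^{2}\right) = - 71 \left(-192 + \left(8 - 6\right)^{2}\right) = - 71 \left(-192 + 2^{2}\right) = - 71 \left(-192 + 4\right) = \left(-71\right) \left(-188\right) = 13348$)
$O - z{\left(P \right)} = 13348 - 2 = 13346$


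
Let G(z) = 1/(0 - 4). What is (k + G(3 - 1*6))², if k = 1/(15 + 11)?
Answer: 121/2704 ≈ 0.044749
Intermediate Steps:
k = 1/26 ≈ 0.038462
G(z) = -¼ (G(z) = 1/(-4) = -¼)
(k + G(3 - 1*6))² = (1/26 - ¼)² = (-11/52)² = 121/2704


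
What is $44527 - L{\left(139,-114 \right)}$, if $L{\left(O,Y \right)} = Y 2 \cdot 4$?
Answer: $45439$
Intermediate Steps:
$L{\left(O,Y \right)} = 8 Y$ ($L{\left(O,Y \right)} = 2 Y 4 = 8 Y$)
$44527 - L{\left(139,-114 \right)} = 44527 - 8 \left(-114\right) = 44527 - -912 = 44527 + 912 = 45439$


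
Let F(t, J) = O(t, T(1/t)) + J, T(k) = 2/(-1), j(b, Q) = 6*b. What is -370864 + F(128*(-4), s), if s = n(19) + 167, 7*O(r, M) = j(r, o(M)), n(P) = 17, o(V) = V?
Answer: -2597832/7 ≈ -3.7112e+5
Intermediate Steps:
T(k) = -2 (T(k) = 2*(-1) = -2)
O(r, M) = 6*r/7 (O(r, M) = (6*r)/7 = 6*r/7)
s = 184 (s = 17 + 167 = 184)
F(t, J) = J + 6*t/7 (F(t, J) = 6*t/7 + J = J + 6*t/7)
-370864 + F(128*(-4), s) = -370864 + (184 + 6*(128*(-4))/7) = -370864 + (184 + (6/7)*(-512)) = -370864 + (184 - 3072/7) = -370864 - 1784/7 = -2597832/7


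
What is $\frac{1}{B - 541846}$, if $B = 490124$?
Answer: $- \frac{1}{51722} \approx -1.9334 \cdot 10^{-5}$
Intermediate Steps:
$\frac{1}{B - 541846} = \frac{1}{490124 - 541846} = \frac{1}{-51722} = - \frac{1}{51722}$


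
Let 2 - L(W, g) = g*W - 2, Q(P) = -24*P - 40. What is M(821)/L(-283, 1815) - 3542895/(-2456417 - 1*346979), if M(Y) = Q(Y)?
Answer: 1764454223231/1439961552004 ≈ 1.2253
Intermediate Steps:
Q(P) = -40 - 24*P
M(Y) = -40 - 24*Y
L(W, g) = 4 - W*g (L(W, g) = 2 - (g*W - 2) = 2 - (W*g - 2) = 2 - (-2 + W*g) = 2 + (2 - W*g) = 4 - W*g)
M(821)/L(-283, 1815) - 3542895/(-2456417 - 1*346979) = (-40 - 24*821)/(4 - 1*(-283)*1815) - 3542895/(-2456417 - 1*346979) = (-40 - 19704)/(4 + 513645) - 3542895/(-2456417 - 346979) = -19744/513649 - 3542895/(-2803396) = -19744*1/513649 - 3542895*(-1/2803396) = -19744/513649 + 3542895/2803396 = 1764454223231/1439961552004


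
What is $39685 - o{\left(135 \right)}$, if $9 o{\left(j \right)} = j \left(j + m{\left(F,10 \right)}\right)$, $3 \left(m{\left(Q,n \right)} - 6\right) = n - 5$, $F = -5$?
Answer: $37545$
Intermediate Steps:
$m{\left(Q,n \right)} = \frac{13}{3} + \frac{n}{3}$ ($m{\left(Q,n \right)} = 6 + \frac{n - 5}{3} = 6 + \frac{-5 + n}{3} = 6 + \left(- \frac{5}{3} + \frac{n}{3}\right) = \frac{13}{3} + \frac{n}{3}$)
$o{\left(j \right)} = \frac{j \left(\frac{23}{3} + j\right)}{9}$ ($o{\left(j \right)} = \frac{j \left(j + \left(\frac{13}{3} + \frac{1}{3} \cdot 10\right)\right)}{9} = \frac{j \left(j + \left(\frac{13}{3} + \frac{10}{3}\right)\right)}{9} = \frac{j \left(j + \frac{23}{3}\right)}{9} = \frac{j \left(\frac{23}{3} + j\right)}{9}$)
$39685 - o{\left(135 \right)} = 39685 - \frac{1}{27} \cdot 135 \left(23 + 3 \cdot 135\right) = 39685 - \frac{1}{27} \cdot 135 \left(23 + 405\right) = 39685 - \frac{1}{27} \cdot 135 \cdot 428 = 39685 - 2140 = 37545$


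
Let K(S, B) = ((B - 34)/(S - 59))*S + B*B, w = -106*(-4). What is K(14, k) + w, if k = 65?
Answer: 208771/45 ≈ 4639.4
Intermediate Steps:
w = 424
K(S, B) = B**2 + S*(-34 + B)/(-59 + S) (K(S, B) = ((-34 + B)/(-59 + S))*S + B**2 = S*(-34 + B)/(-59 + S) + B**2 = B**2 + S*(-34 + B)/(-59 + S))
K(14, k) + w = (-59*65**2 - 34*14 + 65*14 + 14*65**2)/(-59 + 14) + 424 = (-59*4225 - 476 + 910 + 14*4225)/(-45) + 424 = -(-249275 - 476 + 910 + 59150)/45 + 424 = -1/45*(-189691) + 424 = 189691/45 + 424 = 208771/45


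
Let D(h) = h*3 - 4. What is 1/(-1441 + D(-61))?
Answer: -1/1628 ≈ -0.00061425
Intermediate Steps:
D(h) = -4 + 3*h (D(h) = 3*h - 4 = -4 + 3*h)
1/(-1441 + D(-61)) = 1/(-1441 + (-4 + 3*(-61))) = 1/(-1441 + (-4 - 183)) = 1/(-1441 - 187) = 1/(-1628) = -1/1628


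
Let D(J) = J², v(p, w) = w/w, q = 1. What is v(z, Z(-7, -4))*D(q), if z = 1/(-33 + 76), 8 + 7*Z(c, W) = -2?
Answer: 1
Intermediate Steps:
Z(c, W) = -10/7 (Z(c, W) = -8/7 + (⅐)*(-2) = -8/7 - 2/7 = -10/7)
z = 1/43 ≈ 0.023256
v(p, w) = 1
v(z, Z(-7, -4))*D(q) = 1*1² = 1*1 = 1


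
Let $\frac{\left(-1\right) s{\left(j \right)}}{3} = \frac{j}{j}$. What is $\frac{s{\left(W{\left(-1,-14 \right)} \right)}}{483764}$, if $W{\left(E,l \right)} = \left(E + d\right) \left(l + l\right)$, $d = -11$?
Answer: $- \frac{3}{483764} \approx -6.2014 \cdot 10^{-6}$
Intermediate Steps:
$W{\left(E,l \right)} = 2 l \left(-11 + E\right)$ ($W{\left(E,l \right)} = \left(E - 11\right) \left(l + l\right) = \left(-11 + E\right) 2 l = 2 l \left(-11 + E\right)$)
$s{\left(j \right)} = -3$ ($s{\left(j \right)} = - 3 \frac{j}{j} = \left(-3\right) 1 = -3$)
$\frac{s{\left(W{\left(-1,-14 \right)} \right)}}{483764} = - \frac{3}{483764}$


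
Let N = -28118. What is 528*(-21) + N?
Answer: -39206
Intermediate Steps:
528*(-21) + N = 528*(-21) - 28118 = -11088 - 28118 = -39206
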